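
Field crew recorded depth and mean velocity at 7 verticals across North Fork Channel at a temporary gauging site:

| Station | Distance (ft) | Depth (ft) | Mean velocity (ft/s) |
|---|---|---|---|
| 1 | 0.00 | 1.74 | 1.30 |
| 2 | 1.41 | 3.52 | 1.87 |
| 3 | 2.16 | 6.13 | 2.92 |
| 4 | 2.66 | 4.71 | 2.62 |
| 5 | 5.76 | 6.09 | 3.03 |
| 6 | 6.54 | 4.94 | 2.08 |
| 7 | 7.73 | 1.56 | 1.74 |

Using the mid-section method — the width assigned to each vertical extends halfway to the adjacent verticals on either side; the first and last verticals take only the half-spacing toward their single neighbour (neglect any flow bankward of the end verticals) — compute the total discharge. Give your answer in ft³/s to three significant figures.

89.6 ft³/s

w_1 = (1.41 − 0.00)/2 = 0.705 ft; q_1 = 1.30 × 1.74 × 0.705 = 1.595 ft³/s
w_2 = (2.16 − 0.00)/2 = 1.08 ft; q_2 = 1.87 × 3.52 × 1.08 = 7.109 ft³/s
w_3 = (2.66 − 1.41)/2 = 0.625 ft; q_3 = 2.92 × 6.13 × 0.625 = 11.19 ft³/s
w_4 = (5.76 − 2.16)/2 = 1.8 ft; q_4 = 2.62 × 4.71 × 1.8 = 22.21 ft³/s
w_5 = (6.54 − 2.66)/2 = 1.94 ft; q_5 = 3.03 × 6.09 × 1.94 = 35.80 ft³/s
w_6 = (7.73 − 5.76)/2 = 0.985 ft; q_6 = 2.08 × 4.94 × 0.985 = 10.12 ft³/s
w_7 = (7.73 − 6.54)/2 = 0.595 ft; q_7 = 1.74 × 1.56 × 0.595 = 1.615 ft³/s
Q = Σ qᵢ = 89.64 ft³/s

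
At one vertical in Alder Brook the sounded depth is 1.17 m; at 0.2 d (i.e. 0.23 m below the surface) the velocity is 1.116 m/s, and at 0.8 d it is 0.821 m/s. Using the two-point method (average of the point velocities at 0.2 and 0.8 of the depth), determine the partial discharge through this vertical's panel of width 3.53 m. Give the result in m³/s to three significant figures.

v̄ = (1.116 + 0.821) / 2 = 0.9685 m/s
q = v̄ × d × w = 0.9685 × 1.17 × 3.53 = 4.000 m³/s

4.00 m³/s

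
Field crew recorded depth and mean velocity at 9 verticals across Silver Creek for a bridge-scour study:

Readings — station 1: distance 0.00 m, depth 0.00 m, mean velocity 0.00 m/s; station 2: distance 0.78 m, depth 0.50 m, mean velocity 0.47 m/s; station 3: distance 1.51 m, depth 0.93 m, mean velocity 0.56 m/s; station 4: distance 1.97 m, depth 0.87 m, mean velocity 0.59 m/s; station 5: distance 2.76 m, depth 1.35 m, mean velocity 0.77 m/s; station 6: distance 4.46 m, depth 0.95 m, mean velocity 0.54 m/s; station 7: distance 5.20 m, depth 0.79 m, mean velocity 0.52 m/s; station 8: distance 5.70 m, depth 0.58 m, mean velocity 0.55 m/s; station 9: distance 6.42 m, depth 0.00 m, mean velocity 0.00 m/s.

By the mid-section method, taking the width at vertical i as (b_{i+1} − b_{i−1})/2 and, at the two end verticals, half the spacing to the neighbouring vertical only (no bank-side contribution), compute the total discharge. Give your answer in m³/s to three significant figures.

3.18 m³/s

w_2 = (1.51 − 0.00)/2 = 0.755 m; q_2 = 0.47 × 0.50 × 0.755 = 0.1774 m³/s
w_3 = (1.97 − 0.78)/2 = 0.595 m; q_3 = 0.56 × 0.93 × 0.595 = 0.3099 m³/s
w_4 = (2.76 − 1.51)/2 = 0.625 m; q_4 = 0.59 × 0.87 × 0.625 = 0.3208 m³/s
w_5 = (4.46 − 1.97)/2 = 1.245 m; q_5 = 0.77 × 1.35 × 1.245 = 1.294 m³/s
w_6 = (5.20 − 2.76)/2 = 1.22 m; q_6 = 0.54 × 0.95 × 1.22 = 0.6259 m³/s
w_7 = (5.70 − 4.46)/2 = 0.62 m; q_7 = 0.52 × 0.79 × 0.62 = 0.2547 m³/s
w_8 = (6.42 − 5.20)/2 = 0.61 m; q_8 = 0.55 × 0.58 × 0.61 = 0.1946 m³/s
Stations 1, 9 contribute zero (depth or velocity is 0).
Q = Σ qᵢ = 3.177 m³/s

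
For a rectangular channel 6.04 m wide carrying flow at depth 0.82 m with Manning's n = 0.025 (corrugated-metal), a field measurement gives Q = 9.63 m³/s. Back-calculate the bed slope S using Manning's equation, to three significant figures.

A = b·y = 6.04 × 0.82 = 4.953 m²
P = b + 2y = 6.04 + 2×0.82 = 7.680 m
R = A/P = 4.953/7.680 = 0.6449 m
S = (Q·n / (1·A·R^(2/3)))² = (9.63×0.025 / (1×4.953×0.7464))² = 0.004241

0.00424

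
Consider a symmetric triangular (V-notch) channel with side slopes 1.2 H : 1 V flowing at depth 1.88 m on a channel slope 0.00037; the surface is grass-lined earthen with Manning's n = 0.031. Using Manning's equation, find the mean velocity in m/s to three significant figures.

A = z·y² = 1.2×1.88² = 4.241 m²
P = 2y√(1+z²) = 2×1.88×√(1+1.2²) = 5.873 m
R = A/P = 4.241/5.873 = 0.7221 m
Q = (1/n)·A·R^(2/3)·S^(1/2) = (1/0.031) × 4.241 × 0.7221^(2/3) × 0.00037^(1/2) = 2.118 m³/s
V = Q/A = 2.118/4.241 = 0.4994 m/s

0.499 m/s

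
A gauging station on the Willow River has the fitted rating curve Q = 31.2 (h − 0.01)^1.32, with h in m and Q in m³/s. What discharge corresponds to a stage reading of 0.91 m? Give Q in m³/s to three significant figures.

Q = 31.2 × (0.91 − 0.01)^1.32 = 31.2 × 0.9^1.32 = 27.15 m³/s

27.1 m³/s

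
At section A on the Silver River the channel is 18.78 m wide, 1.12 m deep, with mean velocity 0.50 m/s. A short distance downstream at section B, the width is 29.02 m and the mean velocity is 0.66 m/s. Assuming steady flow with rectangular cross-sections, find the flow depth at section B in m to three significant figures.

Q = A₁V₁ = (18.78×1.12) × 0.50 = 10.52 m³/s
d₂ = Q/(b₂ V₂) = 10.52/(29.02×0.66) = 0.5491 m

0.549 m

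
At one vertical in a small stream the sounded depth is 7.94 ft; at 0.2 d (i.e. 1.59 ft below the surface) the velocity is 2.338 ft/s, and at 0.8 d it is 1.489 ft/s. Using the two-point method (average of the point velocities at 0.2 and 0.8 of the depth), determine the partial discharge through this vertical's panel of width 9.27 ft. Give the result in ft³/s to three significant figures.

v̄ = (2.338 + 1.489) / 2 = 1.914 ft/s
q = v̄ × d × w = 1.914 × 7.94 × 9.27 = 140.8 ft³/s

141 ft³/s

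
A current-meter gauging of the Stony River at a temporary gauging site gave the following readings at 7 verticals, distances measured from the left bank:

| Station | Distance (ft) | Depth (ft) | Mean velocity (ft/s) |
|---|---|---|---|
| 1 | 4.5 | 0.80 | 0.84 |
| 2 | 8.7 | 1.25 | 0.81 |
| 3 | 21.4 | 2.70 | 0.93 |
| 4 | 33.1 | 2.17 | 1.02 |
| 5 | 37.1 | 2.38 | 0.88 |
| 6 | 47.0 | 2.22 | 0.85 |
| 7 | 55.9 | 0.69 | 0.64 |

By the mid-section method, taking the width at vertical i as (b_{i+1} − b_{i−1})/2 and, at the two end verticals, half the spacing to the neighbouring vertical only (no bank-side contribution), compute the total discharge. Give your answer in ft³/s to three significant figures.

w_1 = (8.7 − 4.5)/2 = 2.1 ft; q_1 = 0.84 × 0.80 × 2.1 = 1.411 ft³/s
w_2 = (21.4 − 4.5)/2 = 8.45 ft; q_2 = 0.81 × 1.25 × 8.45 = 8.556 ft³/s
w_3 = (33.1 − 8.7)/2 = 12.2 ft; q_3 = 0.93 × 2.70 × 12.2 = 30.63 ft³/s
w_4 = (37.1 − 21.4)/2 = 7.85 ft; q_4 = 1.02 × 2.17 × 7.85 = 17.38 ft³/s
w_5 = (47.0 − 33.1)/2 = 6.95 ft; q_5 = 0.88 × 2.38 × 6.95 = 14.56 ft³/s
w_6 = (55.9 − 37.1)/2 = 9.4 ft; q_6 = 0.85 × 2.22 × 9.4 = 17.74 ft³/s
w_7 = (55.9 − 47.0)/2 = 4.45 ft; q_7 = 0.64 × 0.69 × 4.45 = 1.965 ft³/s
Q = Σ qᵢ = 92.24 ft³/s

92.2 ft³/s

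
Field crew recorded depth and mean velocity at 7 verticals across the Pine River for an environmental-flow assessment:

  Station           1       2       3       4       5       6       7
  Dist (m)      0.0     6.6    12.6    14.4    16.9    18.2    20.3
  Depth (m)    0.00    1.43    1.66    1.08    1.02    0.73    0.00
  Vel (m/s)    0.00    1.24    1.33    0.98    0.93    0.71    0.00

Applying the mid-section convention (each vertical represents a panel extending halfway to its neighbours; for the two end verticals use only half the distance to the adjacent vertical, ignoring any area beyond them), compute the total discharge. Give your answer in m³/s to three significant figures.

24.7 m³/s

w_2 = (12.6 − 0.0)/2 = 6.3 m; q_2 = 1.24 × 1.43 × 6.3 = 11.17 m³/s
w_3 = (14.4 − 6.6)/2 = 3.9 m; q_3 = 1.33 × 1.66 × 3.9 = 8.610 m³/s
w_4 = (16.9 − 12.6)/2 = 2.15 m; q_4 = 0.98 × 1.08 × 2.15 = 2.276 m³/s
w_5 = (18.2 − 14.4)/2 = 1.9 m; q_5 = 0.93 × 1.02 × 1.9 = 1.802 m³/s
w_6 = (20.3 − 16.9)/2 = 1.7 m; q_6 = 0.71 × 0.73 × 1.7 = 0.8811 m³/s
Stations 1, 7 contribute zero (depth or velocity is 0).
Q = Σ qᵢ = 24.74 m³/s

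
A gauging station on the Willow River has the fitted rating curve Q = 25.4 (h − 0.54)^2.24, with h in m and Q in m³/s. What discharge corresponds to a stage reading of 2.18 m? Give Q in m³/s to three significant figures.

76.9 m³/s

Q = 25.4 × (2.18 − 0.54)^2.24 = 25.4 × 1.64^2.24 = 76.93 m³/s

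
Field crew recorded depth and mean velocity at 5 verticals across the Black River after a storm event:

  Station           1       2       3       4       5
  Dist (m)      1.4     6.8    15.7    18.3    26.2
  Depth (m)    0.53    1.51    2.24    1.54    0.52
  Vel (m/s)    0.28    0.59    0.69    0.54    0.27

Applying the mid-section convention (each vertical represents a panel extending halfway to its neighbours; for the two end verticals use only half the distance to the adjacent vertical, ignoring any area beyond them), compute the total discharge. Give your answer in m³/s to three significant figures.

20.6 m³/s

w_1 = (6.8 − 1.4)/2 = 2.7 m; q_1 = 0.28 × 0.53 × 2.7 = 0.4007 m³/s
w_2 = (15.7 − 1.4)/2 = 7.15 m; q_2 = 0.59 × 1.51 × 7.15 = 6.370 m³/s
w_3 = (18.3 − 6.8)/2 = 5.75 m; q_3 = 0.69 × 2.24 × 5.75 = 8.887 m³/s
w_4 = (26.2 − 15.7)/2 = 5.25 m; q_4 = 0.54 × 1.54 × 5.25 = 4.366 m³/s
w_5 = (26.2 − 18.3)/2 = 3.95 m; q_5 = 0.27 × 0.52 × 3.95 = 0.5546 m³/s
Q = Σ qᵢ = 20.58 m³/s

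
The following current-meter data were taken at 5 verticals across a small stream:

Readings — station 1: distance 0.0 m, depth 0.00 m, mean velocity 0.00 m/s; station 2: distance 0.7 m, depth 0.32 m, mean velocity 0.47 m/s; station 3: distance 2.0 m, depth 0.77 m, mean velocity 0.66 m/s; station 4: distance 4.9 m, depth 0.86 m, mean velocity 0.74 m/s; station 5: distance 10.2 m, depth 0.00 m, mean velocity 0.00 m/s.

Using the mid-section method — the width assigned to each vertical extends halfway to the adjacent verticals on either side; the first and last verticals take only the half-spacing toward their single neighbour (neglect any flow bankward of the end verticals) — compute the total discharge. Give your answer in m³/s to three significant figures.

w_2 = (2.0 − 0.0)/2 = 1 m; q_2 = 0.47 × 0.32 × 1 = 0.1504 m³/s
w_3 = (4.9 − 0.7)/2 = 2.1 m; q_3 = 0.66 × 0.77 × 2.1 = 1.067 m³/s
w_4 = (10.2 − 2.0)/2 = 4.1 m; q_4 = 0.74 × 0.86 × 4.1 = 2.609 m³/s
Stations 1, 5 contribute zero (depth or velocity is 0).
Q = Σ qᵢ = 3.827 m³/s

3.83 m³/s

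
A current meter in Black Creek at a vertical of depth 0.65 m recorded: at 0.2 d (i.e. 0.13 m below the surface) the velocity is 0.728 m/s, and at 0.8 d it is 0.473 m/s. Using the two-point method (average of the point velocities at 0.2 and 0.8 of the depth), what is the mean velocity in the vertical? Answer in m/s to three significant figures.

0.601 m/s

v̄ = (0.728 + 0.473) / 2 = 0.6005 m/s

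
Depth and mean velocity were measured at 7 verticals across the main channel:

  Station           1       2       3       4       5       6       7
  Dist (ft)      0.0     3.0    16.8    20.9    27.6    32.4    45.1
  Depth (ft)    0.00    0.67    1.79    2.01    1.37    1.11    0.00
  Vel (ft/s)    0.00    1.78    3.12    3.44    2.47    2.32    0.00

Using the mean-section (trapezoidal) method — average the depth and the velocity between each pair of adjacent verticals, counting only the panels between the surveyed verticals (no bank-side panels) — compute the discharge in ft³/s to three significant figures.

124 ft³/s

Panel 1-2: Δb = 3 ft, d̄ = (0.00+0.67)/2 = 0.335, v̄ = (0.00+1.78)/2 = 0.89 → q = 3×0.335×0.89 = 0.8945 ft³/s
Panel 2-3: Δb = 13.8 ft, d̄ = (0.67+1.79)/2 = 1.23, v̄ = (1.78+3.12)/2 = 2.45 → q = 13.8×1.23×2.45 = 41.59 ft³/s
Panel 3-4: Δb = 4.1 ft, d̄ = (1.79+2.01)/2 = 1.9, v̄ = (3.12+3.44)/2 = 3.28 → q = 4.1×1.9×3.28 = 25.55 ft³/s
Panel 4-5: Δb = 6.7 ft, d̄ = (2.01+1.37)/2 = 1.69, v̄ = (3.44+2.47)/2 = 2.955 → q = 6.7×1.69×2.955 = 33.46 ft³/s
Panel 5-6: Δb = 4.8 ft, d̄ = (1.37+1.11)/2 = 1.24, v̄ = (2.47+2.32)/2 = 2.395 → q = 4.8×1.24×2.395 = 14.26 ft³/s
Panel 6-7: Δb = 12.7 ft, d̄ = (1.11+0.00)/2 = 0.555, v̄ = (2.32+0.00)/2 = 1.16 → q = 12.7×0.555×1.16 = 8.176 ft³/s
Q = Σ q = 123.9 ft³/s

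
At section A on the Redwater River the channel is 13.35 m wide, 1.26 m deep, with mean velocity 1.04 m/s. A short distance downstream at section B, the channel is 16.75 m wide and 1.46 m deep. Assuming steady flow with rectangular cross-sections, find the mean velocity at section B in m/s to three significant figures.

0.715 m/s

Q = A₁V₁ = (13.35×1.26) × 1.04 = 17.49 m³/s
A₂ = 16.75 × 1.46 = 24.46 m²
V₂ = Q/A₂ = 17.49/24.46 = 0.7153 m/s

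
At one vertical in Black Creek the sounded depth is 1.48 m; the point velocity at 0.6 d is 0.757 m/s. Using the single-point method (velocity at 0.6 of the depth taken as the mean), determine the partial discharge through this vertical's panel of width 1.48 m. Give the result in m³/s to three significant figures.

v̄ = v₀.₆ = 0.757 m/s
q = v̄ × d × w = 0.7570 × 1.48 × 1.48 = 1.658 m³/s

1.66 m³/s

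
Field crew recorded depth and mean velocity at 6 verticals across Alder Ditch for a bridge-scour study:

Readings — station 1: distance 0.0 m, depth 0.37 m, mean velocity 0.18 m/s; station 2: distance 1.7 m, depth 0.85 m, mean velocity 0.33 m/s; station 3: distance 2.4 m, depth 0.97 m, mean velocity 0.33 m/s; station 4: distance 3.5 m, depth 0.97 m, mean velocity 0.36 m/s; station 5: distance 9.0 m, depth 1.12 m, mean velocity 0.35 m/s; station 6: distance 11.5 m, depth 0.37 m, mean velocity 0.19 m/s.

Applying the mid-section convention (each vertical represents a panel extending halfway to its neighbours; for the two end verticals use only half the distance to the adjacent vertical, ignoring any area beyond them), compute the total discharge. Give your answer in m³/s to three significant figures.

w_1 = (1.7 − 0.0)/2 = 0.85 m; q_1 = 0.18 × 0.37 × 0.85 = 0.05661 m³/s
w_2 = (2.4 − 0.0)/2 = 1.2 m; q_2 = 0.33 × 0.85 × 1.2 = 0.3366 m³/s
w_3 = (3.5 − 1.7)/2 = 0.9 m; q_3 = 0.33 × 0.97 × 0.9 = 0.2881 m³/s
w_4 = (9.0 − 2.4)/2 = 3.3 m; q_4 = 0.36 × 0.97 × 3.3 = 1.152 m³/s
w_5 = (11.5 − 3.5)/2 = 4 m; q_5 = 0.35 × 1.12 × 4 = 1.568 m³/s
w_6 = (11.5 − 9.0)/2 = 1.25 m; q_6 = 0.19 × 0.37 × 1.25 = 0.08788 m³/s
Q = Σ qᵢ = 3.490 m³/s

3.49 m³/s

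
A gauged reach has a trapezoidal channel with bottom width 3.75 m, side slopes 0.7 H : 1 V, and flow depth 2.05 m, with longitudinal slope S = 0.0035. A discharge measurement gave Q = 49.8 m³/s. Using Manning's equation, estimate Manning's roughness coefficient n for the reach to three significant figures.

A = (b + z·y)·y = (3.75 + 0.7×2.05)×2.05 = 10.63 m²
P = b + 2y√(1+z²) = 3.75 + 2×2.05×√(1+0.7²) = 8.755 m
R = A/P = 10.63/8.755 = 1.214 m
n = (1/Q)·A·R^(2/3)·S^(1/2) = (1/49.8) × 10.63 × 1.138 × 0.05916 = 0.01437

0.0144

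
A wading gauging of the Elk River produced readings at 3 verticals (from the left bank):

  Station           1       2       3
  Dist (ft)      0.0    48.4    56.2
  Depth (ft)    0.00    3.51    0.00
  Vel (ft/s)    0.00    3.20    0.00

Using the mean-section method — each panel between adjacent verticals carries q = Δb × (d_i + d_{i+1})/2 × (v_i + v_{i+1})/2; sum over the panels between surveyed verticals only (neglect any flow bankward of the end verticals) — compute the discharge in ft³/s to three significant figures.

158 ft³/s

Panel 1-2: Δb = 48.4 ft, d̄ = (0.00+3.51)/2 = 1.755, v̄ = (0.00+3.20)/2 = 1.6 → q = 48.4×1.755×1.6 = 135.9 ft³/s
Panel 2-3: Δb = 7.8 ft, d̄ = (3.51+0.00)/2 = 1.755, v̄ = (3.20+0.00)/2 = 1.6 → q = 7.8×1.755×1.6 = 21.90 ft³/s
Q = Σ q = 157.8 ft³/s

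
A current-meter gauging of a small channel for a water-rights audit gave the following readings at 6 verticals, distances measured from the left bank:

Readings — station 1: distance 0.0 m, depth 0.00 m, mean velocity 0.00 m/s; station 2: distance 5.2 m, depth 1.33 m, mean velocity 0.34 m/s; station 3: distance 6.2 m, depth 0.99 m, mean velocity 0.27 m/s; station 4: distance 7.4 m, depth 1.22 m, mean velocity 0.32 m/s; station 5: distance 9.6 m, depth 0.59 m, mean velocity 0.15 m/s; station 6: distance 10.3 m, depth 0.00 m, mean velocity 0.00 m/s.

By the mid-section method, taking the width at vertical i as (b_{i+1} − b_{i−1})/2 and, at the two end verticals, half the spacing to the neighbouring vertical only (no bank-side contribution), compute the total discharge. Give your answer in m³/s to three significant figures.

2.49 m³/s

w_2 = (6.2 − 0.0)/2 = 3.1 m; q_2 = 0.34 × 1.33 × 3.1 = 1.402 m³/s
w_3 = (7.4 − 5.2)/2 = 1.1 m; q_3 = 0.27 × 0.99 × 1.1 = 0.2940 m³/s
w_4 = (9.6 − 6.2)/2 = 1.7 m; q_4 = 0.32 × 1.22 × 1.7 = 0.6637 m³/s
w_5 = (10.3 − 7.4)/2 = 1.45 m; q_5 = 0.15 × 0.59 × 1.45 = 0.1283 m³/s
Stations 1, 6 contribute zero (depth or velocity is 0).
Q = Σ qᵢ = 2.488 m³/s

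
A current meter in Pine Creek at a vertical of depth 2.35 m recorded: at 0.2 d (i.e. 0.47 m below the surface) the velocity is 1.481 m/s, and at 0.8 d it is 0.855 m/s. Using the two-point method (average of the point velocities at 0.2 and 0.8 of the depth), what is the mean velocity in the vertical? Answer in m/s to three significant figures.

v̄ = (1.481 + 0.855) / 2 = 1.168 m/s

1.17 m/s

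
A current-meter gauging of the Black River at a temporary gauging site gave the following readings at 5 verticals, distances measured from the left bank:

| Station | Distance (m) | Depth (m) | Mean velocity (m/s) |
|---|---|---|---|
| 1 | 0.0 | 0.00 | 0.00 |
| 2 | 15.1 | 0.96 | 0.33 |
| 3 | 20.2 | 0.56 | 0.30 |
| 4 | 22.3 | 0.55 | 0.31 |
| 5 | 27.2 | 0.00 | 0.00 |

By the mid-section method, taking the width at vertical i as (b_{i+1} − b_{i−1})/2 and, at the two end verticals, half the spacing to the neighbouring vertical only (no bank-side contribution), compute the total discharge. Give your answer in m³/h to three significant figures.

w_2 = (20.2 − 0.0)/2 = 10.1 m; q_2 = 0.33 × 0.96 × 10.1 = 3.200 m³/s
w_3 = (22.3 − 15.1)/2 = 3.6 m; q_3 = 0.30 × 0.56 × 3.6 = 0.6048 m³/s
w_4 = (27.2 − 20.2)/2 = 3.5 m; q_4 = 0.31 × 0.55 × 3.5 = 0.5968 m³/s
Stations 1, 5 contribute zero (depth or velocity is 0).
Q = Σ qᵢ = 4.401 m³/s
= 4.401 × 3600 = 15840 m³/h

15800 m³/h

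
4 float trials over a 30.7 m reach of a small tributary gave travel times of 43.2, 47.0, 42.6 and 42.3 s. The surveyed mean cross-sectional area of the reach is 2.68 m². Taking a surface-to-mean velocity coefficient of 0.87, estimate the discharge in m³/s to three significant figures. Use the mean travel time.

t̄ = (43.2 + 47.0 + 42.6 + 42.3) / 4 = 43.775 s
v_surface = L / t̄ = 30.7 / 43.775 = 0.7013 m/s
v_mean = 0.87 × 0.7013 = 0.6101 m/s
Q = A × v_mean = 2.68 × 0.6101 = 1.635 m³/s

1.64 m³/s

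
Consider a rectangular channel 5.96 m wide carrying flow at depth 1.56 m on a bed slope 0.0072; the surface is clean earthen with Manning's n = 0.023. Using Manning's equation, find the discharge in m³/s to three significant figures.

34.8 m³/s

A = b·y = 5.96 × 1.56 = 9.298 m²
P = b + 2y = 5.96 + 2×1.56 = 9.080 m
R = A/P = 9.298/9.080 = 1.024 m
Q = (1/n)·A·R^(2/3)·S^(1/2) = (1/0.023) × 9.298 × 1.024^(2/3) × 0.0072^(1/2) = 34.85 m³/s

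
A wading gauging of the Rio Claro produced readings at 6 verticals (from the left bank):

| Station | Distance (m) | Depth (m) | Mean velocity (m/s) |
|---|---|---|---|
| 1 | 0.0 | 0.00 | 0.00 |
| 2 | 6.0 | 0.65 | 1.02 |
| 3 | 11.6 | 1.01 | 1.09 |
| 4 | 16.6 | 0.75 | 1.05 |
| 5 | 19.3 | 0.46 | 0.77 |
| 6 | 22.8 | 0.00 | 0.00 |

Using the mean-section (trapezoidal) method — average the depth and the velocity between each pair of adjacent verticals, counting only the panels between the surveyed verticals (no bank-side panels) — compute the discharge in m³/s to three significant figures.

Panel 1-2: Δb = 6 m, d̄ = (0.00+0.65)/2 = 0.325, v̄ = (0.00+1.02)/2 = 0.51 → q = 6×0.325×0.51 = 0.9945 m³/s
Panel 2-3: Δb = 5.6 m, d̄ = (0.65+1.01)/2 = 0.83, v̄ = (1.02+1.09)/2 = 1.055 → q = 5.6×0.83×1.055 = 4.904 m³/s
Panel 3-4: Δb = 5 m, d̄ = (1.01+0.75)/2 = 0.88, v̄ = (1.09+1.05)/2 = 1.07 → q = 5×0.88×1.07 = 4.708 m³/s
Panel 4-5: Δb = 2.7 m, d̄ = (0.75+0.46)/2 = 0.605, v̄ = (1.05+0.77)/2 = 0.91 → q = 2.7×0.605×0.91 = 1.486 m³/s
Panel 5-6: Δb = 3.5 m, d̄ = (0.46+0.00)/2 = 0.23, v̄ = (0.77+0.00)/2 = 0.385 → q = 3.5×0.23×0.385 = 0.3099 m³/s
Q = Σ q = 12.40 m³/s

12.4 m³/s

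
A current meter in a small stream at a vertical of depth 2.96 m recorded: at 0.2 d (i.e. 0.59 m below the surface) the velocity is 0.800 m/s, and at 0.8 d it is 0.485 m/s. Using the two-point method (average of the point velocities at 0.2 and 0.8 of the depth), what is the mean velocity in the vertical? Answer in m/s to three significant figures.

v̄ = (0.800 + 0.485) / 2 = 0.6425 m/s

0.643 m/s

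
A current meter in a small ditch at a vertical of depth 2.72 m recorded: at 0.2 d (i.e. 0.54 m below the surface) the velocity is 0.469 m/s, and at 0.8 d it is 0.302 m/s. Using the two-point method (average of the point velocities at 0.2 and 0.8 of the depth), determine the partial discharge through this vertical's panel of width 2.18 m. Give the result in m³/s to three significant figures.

2.29 m³/s

v̄ = (0.469 + 0.302) / 2 = 0.3855 m/s
q = v̄ × d × w = 0.3855 × 2.72 × 2.18 = 2.286 m³/s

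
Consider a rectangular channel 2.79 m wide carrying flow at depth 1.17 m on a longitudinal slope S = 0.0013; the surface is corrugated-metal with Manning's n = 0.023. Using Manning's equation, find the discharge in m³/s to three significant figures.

A = b·y = 2.79 × 1.17 = 3.264 m²
P = b + 2y = 2.79 + 2×1.17 = 5.130 m
R = A/P = 3.264/5.130 = 0.6363 m
Q = (1/n)·A·R^(2/3)·S^(1/2) = (1/0.023) × 3.264 × 0.6363^(2/3) × 0.0013^(1/2) = 3.786 m³/s

3.79 m³/s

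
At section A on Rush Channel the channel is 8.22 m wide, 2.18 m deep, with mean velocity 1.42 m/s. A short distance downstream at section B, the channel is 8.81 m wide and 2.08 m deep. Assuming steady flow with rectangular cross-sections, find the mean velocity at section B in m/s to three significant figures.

Q = A₁V₁ = (8.22×2.18) × 1.42 = 25.45 m³/s
A₂ = 8.81 × 2.08 = 18.32 m²
V₂ = Q/A₂ = 25.45/18.32 = 1.389 m/s

1.39 m/s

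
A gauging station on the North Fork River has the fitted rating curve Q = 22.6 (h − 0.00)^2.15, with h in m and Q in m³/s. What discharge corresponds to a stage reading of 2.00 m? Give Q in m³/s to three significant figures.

100 m³/s

Q = 22.6 × (2.00 − 0.00)^2.15 = 22.6 × 2^2.15 = 100.3 m³/s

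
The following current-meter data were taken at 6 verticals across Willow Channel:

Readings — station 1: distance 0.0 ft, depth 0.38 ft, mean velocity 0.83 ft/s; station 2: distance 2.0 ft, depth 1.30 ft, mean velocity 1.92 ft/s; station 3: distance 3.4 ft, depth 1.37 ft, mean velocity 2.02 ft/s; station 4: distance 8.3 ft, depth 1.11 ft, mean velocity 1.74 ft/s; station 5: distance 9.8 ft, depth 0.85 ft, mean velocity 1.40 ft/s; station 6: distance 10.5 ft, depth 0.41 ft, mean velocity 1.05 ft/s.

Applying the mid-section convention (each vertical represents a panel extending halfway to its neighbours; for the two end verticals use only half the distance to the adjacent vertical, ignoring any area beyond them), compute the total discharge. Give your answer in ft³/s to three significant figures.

20.9 ft³/s

w_1 = (2.0 − 0.0)/2 = 1 ft; q_1 = 0.83 × 0.38 × 1 = 0.3154 ft³/s
w_2 = (3.4 − 0.0)/2 = 1.7 ft; q_2 = 1.92 × 1.30 × 1.7 = 4.243 ft³/s
w_3 = (8.3 − 2.0)/2 = 3.15 ft; q_3 = 2.02 × 1.37 × 3.15 = 8.717 ft³/s
w_4 = (9.8 − 3.4)/2 = 3.2 ft; q_4 = 1.74 × 1.11 × 3.2 = 6.180 ft³/s
w_5 = (10.5 − 8.3)/2 = 1.1 ft; q_5 = 1.40 × 0.85 × 1.1 = 1.309 ft³/s
w_6 = (10.5 − 9.8)/2 = 0.35 ft; q_6 = 1.05 × 0.41 × 0.35 = 0.1507 ft³/s
Q = Σ qᵢ = 20.92 ft³/s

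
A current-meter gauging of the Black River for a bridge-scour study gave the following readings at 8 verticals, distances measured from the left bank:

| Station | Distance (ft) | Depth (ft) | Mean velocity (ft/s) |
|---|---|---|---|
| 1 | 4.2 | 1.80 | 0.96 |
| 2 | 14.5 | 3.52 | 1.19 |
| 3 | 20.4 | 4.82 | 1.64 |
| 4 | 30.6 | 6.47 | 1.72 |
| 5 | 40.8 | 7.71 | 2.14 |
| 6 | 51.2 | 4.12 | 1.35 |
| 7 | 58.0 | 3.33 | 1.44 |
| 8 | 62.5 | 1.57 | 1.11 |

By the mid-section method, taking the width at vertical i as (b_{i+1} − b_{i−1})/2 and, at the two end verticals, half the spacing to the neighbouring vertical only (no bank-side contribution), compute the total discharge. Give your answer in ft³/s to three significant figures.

w_1 = (14.5 − 4.2)/2 = 5.15 ft; q_1 = 0.96 × 1.80 × 5.15 = 8.899 ft³/s
w_2 = (20.4 − 4.2)/2 = 8.1 ft; q_2 = 1.19 × 3.52 × 8.1 = 33.93 ft³/s
w_3 = (30.6 − 14.5)/2 = 8.05 ft; q_3 = 1.64 × 4.82 × 8.05 = 63.63 ft³/s
w_4 = (40.8 − 20.4)/2 = 10.2 ft; q_4 = 1.72 × 6.47 × 10.2 = 113.5 ft³/s
w_5 = (51.2 − 30.6)/2 = 10.3 ft; q_5 = 2.14 × 7.71 × 10.3 = 169.9 ft³/s
w_6 = (58.0 − 40.8)/2 = 8.6 ft; q_6 = 1.35 × 4.12 × 8.6 = 47.83 ft³/s
w_7 = (62.5 − 51.2)/2 = 5.65 ft; q_7 = 1.44 × 3.33 × 5.65 = 27.09 ft³/s
w_8 = (62.5 − 58.0)/2 = 2.25 ft; q_8 = 1.11 × 1.57 × 2.25 = 3.921 ft³/s
Q = Σ qᵢ = 468.8 ft³/s

469 ft³/s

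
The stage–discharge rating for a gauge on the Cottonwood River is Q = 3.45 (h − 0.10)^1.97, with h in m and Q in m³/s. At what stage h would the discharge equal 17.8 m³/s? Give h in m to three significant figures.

h − h₀ = (Q/C)^(1/b) = (17.8/3.45)^(1/1.97) = 2.300 m
h = 0.10 + 2.300 = 2.400 m

2.40 m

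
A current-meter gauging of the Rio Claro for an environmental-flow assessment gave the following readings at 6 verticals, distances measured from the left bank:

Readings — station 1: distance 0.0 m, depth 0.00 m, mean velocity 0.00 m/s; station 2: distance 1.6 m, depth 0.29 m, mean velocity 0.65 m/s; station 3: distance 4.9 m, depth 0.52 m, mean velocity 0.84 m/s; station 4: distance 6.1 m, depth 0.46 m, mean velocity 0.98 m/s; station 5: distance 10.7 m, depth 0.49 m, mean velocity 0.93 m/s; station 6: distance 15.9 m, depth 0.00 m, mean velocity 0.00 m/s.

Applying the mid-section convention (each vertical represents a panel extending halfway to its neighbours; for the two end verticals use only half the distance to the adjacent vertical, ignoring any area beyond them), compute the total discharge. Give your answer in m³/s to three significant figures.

w_2 = (4.9 − 0.0)/2 = 2.45 m; q_2 = 0.65 × 0.29 × 2.45 = 0.4618 m³/s
w_3 = (6.1 − 1.6)/2 = 2.25 m; q_3 = 0.84 × 0.52 × 2.25 = 0.9828 m³/s
w_4 = (10.7 − 4.9)/2 = 2.9 m; q_4 = 0.98 × 0.46 × 2.9 = 1.307 m³/s
w_5 = (15.9 − 6.1)/2 = 4.9 m; q_5 = 0.93 × 0.49 × 4.9 = 2.233 m³/s
Stations 1, 6 contribute zero (depth or velocity is 0).
Q = Σ qᵢ = 4.985 m³/s

4.98 m³/s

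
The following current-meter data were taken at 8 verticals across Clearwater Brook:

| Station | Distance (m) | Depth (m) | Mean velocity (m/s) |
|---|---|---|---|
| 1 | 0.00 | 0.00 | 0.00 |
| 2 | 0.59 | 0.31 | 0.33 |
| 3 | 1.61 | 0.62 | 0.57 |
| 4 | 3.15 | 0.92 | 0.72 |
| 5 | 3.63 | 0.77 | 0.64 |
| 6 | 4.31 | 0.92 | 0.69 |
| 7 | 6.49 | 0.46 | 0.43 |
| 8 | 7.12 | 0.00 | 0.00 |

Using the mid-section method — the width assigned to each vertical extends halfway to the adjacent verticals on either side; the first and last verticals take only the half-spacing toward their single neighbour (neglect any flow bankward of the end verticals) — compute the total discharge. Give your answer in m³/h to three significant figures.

9630 m³/h

w_2 = (1.61 − 0.00)/2 = 0.805 m; q_2 = 0.33 × 0.31 × 0.805 = 0.08235 m³/s
w_3 = (3.15 − 0.59)/2 = 1.28 m; q_3 = 0.57 × 0.62 × 1.28 = 0.4524 m³/s
w_4 = (3.63 − 1.61)/2 = 1.01 m; q_4 = 0.72 × 0.92 × 1.01 = 0.6690 m³/s
w_5 = (4.31 − 3.15)/2 = 0.58 m; q_5 = 0.64 × 0.77 × 0.58 = 0.2858 m³/s
w_6 = (6.49 − 3.63)/2 = 1.43 m; q_6 = 0.69 × 0.92 × 1.43 = 0.9078 m³/s
w_7 = (7.12 − 4.31)/2 = 1.405 m; q_7 = 0.43 × 0.46 × 1.405 = 0.2779 m³/s
Stations 1, 8 contribute zero (depth or velocity is 0).
Q = Σ qᵢ = 2.675 m³/s
= 2.675 × 3600 = 9631 m³/h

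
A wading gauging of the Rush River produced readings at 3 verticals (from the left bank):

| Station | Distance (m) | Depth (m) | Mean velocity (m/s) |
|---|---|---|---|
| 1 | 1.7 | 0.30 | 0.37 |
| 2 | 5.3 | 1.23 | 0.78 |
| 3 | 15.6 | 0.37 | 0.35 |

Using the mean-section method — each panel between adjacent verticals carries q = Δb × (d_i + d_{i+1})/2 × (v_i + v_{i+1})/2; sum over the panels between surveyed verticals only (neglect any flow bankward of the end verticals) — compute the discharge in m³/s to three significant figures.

Panel 1-2: Δb = 3.6 m, d̄ = (0.30+1.23)/2 = 0.765, v̄ = (0.37+0.78)/2 = 0.575 → q = 3.6×0.765×0.575 = 1.584 m³/s
Panel 2-3: Δb = 10.3 m, d̄ = (1.23+0.37)/2 = 0.8, v̄ = (0.78+0.35)/2 = 0.565 → q = 10.3×0.8×0.565 = 4.656 m³/s
Q = Σ q = 6.239 m³/s

6.24 m³/s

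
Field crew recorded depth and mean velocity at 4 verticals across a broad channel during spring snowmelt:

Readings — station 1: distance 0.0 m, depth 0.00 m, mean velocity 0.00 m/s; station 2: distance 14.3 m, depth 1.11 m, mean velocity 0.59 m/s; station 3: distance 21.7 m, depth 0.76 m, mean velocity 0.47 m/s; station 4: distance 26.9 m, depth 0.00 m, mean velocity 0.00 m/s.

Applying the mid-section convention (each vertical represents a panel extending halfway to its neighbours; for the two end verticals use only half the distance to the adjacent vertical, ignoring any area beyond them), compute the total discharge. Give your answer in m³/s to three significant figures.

w_2 = (21.7 − 0.0)/2 = 10.85 m; q_2 = 0.59 × 1.11 × 10.85 = 7.106 m³/s
w_3 = (26.9 − 14.3)/2 = 6.3 m; q_3 = 0.47 × 0.76 × 6.3 = 2.250 m³/s
Stations 1, 4 contribute zero (depth or velocity is 0).
Q = Σ qᵢ = 9.356 m³/s

9.36 m³/s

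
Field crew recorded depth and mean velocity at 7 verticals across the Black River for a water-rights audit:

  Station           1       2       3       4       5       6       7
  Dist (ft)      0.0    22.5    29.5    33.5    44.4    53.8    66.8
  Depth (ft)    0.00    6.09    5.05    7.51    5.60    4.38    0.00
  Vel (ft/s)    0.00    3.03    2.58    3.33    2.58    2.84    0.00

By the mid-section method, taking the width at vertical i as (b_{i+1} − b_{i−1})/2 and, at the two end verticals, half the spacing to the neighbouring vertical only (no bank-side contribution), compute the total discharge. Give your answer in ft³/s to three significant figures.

w_2 = (29.5 − 0.0)/2 = 14.75 ft; q_2 = 3.03 × 6.09 × 14.75 = 272.2 ft³/s
w_3 = (33.5 − 22.5)/2 = 5.5 ft; q_3 = 2.58 × 5.05 × 5.5 = 71.66 ft³/s
w_4 = (44.4 − 29.5)/2 = 7.45 ft; q_4 = 3.33 × 7.51 × 7.45 = 186.3 ft³/s
w_5 = (53.8 − 33.5)/2 = 10.15 ft; q_5 = 2.58 × 5.60 × 10.15 = 146.6 ft³/s
w_6 = (66.8 − 44.4)/2 = 11.2 ft; q_6 = 2.84 × 4.38 × 11.2 = 139.3 ft³/s
Stations 1, 7 contribute zero (depth or velocity is 0).
Q = Σ qᵢ = 816.1 ft³/s

816 ft³/s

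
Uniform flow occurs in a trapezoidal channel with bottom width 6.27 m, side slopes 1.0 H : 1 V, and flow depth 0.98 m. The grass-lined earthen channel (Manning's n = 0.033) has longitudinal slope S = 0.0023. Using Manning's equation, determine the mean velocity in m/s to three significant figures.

A = (b + z·y)·y = (6.27 + 1.0×0.98)×0.98 = 7.105 m²
P = b + 2y√(1+z²) = 6.27 + 2×0.98×√(1+1.0²) = 9.042 m
R = A/P = 7.105/9.042 = 0.7858 m
Q = (1/n)·A·R^(2/3)·S^(1/2) = (1/0.033) × 7.105 × 0.7858^(2/3) × 0.0023^(1/2) = 8.793 m³/s
V = Q/A = 8.793/7.105 = 1.238 m/s

1.24 m/s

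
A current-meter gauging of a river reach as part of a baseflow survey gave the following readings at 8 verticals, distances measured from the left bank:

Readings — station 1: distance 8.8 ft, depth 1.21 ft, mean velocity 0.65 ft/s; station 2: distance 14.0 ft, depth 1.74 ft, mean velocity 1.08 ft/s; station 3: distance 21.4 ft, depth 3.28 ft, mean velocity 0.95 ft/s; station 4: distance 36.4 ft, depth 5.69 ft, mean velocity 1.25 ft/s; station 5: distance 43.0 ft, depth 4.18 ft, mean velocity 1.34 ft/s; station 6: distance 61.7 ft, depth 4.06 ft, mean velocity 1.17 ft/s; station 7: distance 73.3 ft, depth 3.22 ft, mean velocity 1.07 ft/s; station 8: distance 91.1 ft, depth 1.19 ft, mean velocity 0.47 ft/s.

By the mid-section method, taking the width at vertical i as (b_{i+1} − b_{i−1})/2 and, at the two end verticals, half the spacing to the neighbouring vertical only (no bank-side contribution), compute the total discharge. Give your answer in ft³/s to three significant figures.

w_1 = (14.0 − 8.8)/2 = 2.6 ft; q_1 = 0.65 × 1.21 × 2.6 = 2.045 ft³/s
w_2 = (21.4 − 8.8)/2 = 6.3 ft; q_2 = 1.08 × 1.74 × 6.3 = 11.84 ft³/s
w_3 = (36.4 − 14.0)/2 = 11.2 ft; q_3 = 0.95 × 3.28 × 11.2 = 34.90 ft³/s
w_4 = (43.0 − 21.4)/2 = 10.8 ft; q_4 = 1.25 × 5.69 × 10.8 = 76.82 ft³/s
w_5 = (61.7 − 36.4)/2 = 12.65 ft; q_5 = 1.34 × 4.18 × 12.65 = 70.86 ft³/s
w_6 = (73.3 − 43.0)/2 = 15.15 ft; q_6 = 1.17 × 4.06 × 15.15 = 71.97 ft³/s
w_7 = (91.1 − 61.7)/2 = 14.7 ft; q_7 = 1.07 × 3.22 × 14.7 = 50.65 ft³/s
w_8 = (91.1 − 73.3)/2 = 8.9 ft; q_8 = 0.47 × 1.19 × 8.9 = 4.978 ft³/s
Q = Σ qᵢ = 324.0 ft³/s

324 ft³/s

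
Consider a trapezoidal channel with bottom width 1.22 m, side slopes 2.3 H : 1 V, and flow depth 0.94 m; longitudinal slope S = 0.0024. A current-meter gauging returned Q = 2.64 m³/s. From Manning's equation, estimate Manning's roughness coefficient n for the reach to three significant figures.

A = (b + z·y)·y = (1.22 + 2.3×0.94)×0.94 = 3.179 m²
P = b + 2y√(1+z²) = 1.22 + 2×0.94×√(1+2.3²) = 5.935 m
R = A/P = 3.179/5.935 = 0.5356 m
n = (1/Q)·A·R^(2/3)·S^(1/2) = (1/2.64) × 3.179 × 0.6596 × 0.04899 = 0.03891

0.0389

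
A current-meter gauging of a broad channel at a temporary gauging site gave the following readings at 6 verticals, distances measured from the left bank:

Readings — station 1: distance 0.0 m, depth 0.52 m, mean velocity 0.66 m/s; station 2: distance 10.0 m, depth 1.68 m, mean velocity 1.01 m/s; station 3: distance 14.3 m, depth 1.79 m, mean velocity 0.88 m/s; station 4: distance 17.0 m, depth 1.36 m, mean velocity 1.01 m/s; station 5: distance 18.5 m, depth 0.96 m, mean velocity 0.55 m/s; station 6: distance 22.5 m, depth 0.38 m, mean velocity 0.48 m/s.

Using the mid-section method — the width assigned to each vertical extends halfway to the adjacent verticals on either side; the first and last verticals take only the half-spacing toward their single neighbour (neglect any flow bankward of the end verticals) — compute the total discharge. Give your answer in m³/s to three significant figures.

24.1 m³/s

w_1 = (10.0 − 0.0)/2 = 5 m; q_1 = 0.66 × 0.52 × 5 = 1.716 m³/s
w_2 = (14.3 − 0.0)/2 = 7.15 m; q_2 = 1.01 × 1.68 × 7.15 = 12.13 m³/s
w_3 = (17.0 − 10.0)/2 = 3.5 m; q_3 = 0.88 × 1.79 × 3.5 = 5.513 m³/s
w_4 = (18.5 − 14.3)/2 = 2.1 m; q_4 = 1.01 × 1.36 × 2.1 = 2.885 m³/s
w_5 = (22.5 − 17.0)/2 = 2.75 m; q_5 = 0.55 × 0.96 × 2.75 = 1.452 m³/s
w_6 = (22.5 − 18.5)/2 = 2 m; q_6 = 0.48 × 0.38 × 2 = 0.3648 m³/s
Q = Σ qᵢ = 24.06 m³/s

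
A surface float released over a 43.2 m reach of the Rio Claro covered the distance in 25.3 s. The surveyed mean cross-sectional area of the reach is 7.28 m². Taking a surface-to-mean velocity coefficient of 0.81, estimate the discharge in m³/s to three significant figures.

10.1 m³/s

v_surface = L / t̄ = 43.2 / 25.3 = 1.708 m/s
v_mean = 0.81 × 1.708 = 1.383 m/s
Q = A × v_mean = 7.28 × 1.383 = 10.07 m³/s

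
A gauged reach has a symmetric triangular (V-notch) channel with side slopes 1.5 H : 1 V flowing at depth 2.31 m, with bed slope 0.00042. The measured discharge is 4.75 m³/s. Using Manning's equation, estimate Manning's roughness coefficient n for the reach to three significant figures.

0.0336

A = z·y² = 1.5×2.31² = 8.004 m²
P = 2y√(1+z²) = 2×2.31×√(1+1.5²) = 8.329 m
R = A/P = 8.004/8.329 = 0.9610 m
n = (1/Q)·A·R^(2/3)·S^(1/2) = (1/4.75) × 8.004 × 0.9738 × 0.02049 = 0.03363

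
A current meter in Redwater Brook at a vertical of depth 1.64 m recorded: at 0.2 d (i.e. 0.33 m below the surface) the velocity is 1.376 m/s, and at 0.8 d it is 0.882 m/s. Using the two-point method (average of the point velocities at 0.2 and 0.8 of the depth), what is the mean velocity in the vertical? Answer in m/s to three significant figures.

1.13 m/s

v̄ = (1.376 + 0.882) / 2 = 1.129 m/s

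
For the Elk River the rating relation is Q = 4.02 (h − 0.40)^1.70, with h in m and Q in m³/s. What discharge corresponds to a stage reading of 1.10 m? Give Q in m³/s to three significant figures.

2.19 m³/s

Q = 4.02 × (1.10 − 0.40)^1.70 = 4.02 × 0.7^1.70 = 2.192 m³/s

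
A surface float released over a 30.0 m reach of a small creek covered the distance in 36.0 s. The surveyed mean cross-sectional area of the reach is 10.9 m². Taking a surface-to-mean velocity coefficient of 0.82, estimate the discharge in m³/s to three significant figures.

v_surface = L / t̄ = 30.0 / 36 = 0.8333 m/s
v_mean = 0.82 × 0.8333 = 0.6833 m/s
Q = A × v_mean = 10.9 × 0.6833 = 7.448 m³/s

7.45 m³/s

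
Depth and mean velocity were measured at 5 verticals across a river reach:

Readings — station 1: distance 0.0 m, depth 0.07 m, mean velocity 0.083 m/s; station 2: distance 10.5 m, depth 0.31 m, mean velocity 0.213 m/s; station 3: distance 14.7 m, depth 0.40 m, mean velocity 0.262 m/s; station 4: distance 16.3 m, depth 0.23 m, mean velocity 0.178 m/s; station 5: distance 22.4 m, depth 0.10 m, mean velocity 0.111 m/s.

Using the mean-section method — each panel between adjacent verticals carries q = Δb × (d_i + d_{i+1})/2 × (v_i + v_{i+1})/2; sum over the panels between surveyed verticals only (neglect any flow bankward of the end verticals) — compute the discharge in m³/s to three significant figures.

0.906 m³/s

Panel 1-2: Δb = 10.5 m, d̄ = (0.07+0.31)/2 = 0.19, v̄ = (0.083+0.213)/2 = 0.148 → q = 10.5×0.19×0.148 = 0.2953 m³/s
Panel 2-3: Δb = 4.2 m, d̄ = (0.31+0.40)/2 = 0.355, v̄ = (0.213+0.262)/2 = 0.2375 → q = 4.2×0.355×0.2375 = 0.3541 m³/s
Panel 3-4: Δb = 1.6 m, d̄ = (0.40+0.23)/2 = 0.315, v̄ = (0.262+0.178)/2 = 0.22 → q = 1.6×0.315×0.22 = 0.1109 m³/s
Panel 4-5: Δb = 6.1 m, d̄ = (0.23+0.10)/2 = 0.165, v̄ = (0.178+0.111)/2 = 0.1445 → q = 6.1×0.165×0.1445 = 0.1454 m³/s
Q = Σ q = 0.9057 m³/s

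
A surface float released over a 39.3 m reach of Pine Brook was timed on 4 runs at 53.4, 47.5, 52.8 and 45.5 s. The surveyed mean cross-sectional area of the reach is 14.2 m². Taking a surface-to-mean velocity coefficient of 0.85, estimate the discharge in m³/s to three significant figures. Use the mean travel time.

9.53 m³/s

t̄ = (53.4 + 47.5 + 52.8 + 45.5) / 4 = 49.8 s
v_surface = L / t̄ = 39.3 / 49.8 = 0.7892 m/s
v_mean = 0.85 × 0.7892 = 0.6708 m/s
Q = A × v_mean = 14.2 × 0.6708 = 9.525 m³/s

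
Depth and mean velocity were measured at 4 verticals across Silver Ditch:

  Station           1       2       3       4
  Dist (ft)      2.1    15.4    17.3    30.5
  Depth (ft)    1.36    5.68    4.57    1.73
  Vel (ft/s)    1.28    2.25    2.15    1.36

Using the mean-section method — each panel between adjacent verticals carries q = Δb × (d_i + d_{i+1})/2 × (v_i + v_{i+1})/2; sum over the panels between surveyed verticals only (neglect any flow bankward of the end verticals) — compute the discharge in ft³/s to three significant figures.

177 ft³/s

Panel 1-2: Δb = 13.3 ft, d̄ = (1.36+5.68)/2 = 3.52, v̄ = (1.28+2.25)/2 = 1.765 → q = 13.3×3.52×1.765 = 82.63 ft³/s
Panel 2-3: Δb = 1.9 ft, d̄ = (5.68+4.57)/2 = 5.125, v̄ = (2.25+2.15)/2 = 2.2 → q = 1.9×5.125×2.2 = 21.42 ft³/s
Panel 3-4: Δb = 13.2 ft, d̄ = (4.57+1.73)/2 = 3.15, v̄ = (2.15+1.36)/2 = 1.755 → q = 13.2×3.15×1.755 = 72.97 ft³/s
Q = Σ q = 177.0 ft³/s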